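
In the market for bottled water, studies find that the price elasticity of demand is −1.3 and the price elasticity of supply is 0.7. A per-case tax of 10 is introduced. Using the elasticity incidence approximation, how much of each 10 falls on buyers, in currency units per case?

Buyers bear ≈ 3.5 per case.

Incidence ratio: buyers' share ≈ εs / (εs + |εd|) = 0.7 / (0.7 + 1.3) = 0.35.
So buyers bear ≈ 0.35 × 10 = 3.5; sellers bear 6.5.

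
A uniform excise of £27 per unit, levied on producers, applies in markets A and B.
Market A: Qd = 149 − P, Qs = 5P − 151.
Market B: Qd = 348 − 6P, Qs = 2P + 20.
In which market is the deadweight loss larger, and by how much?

Market B, by £243.

Market A: pre-tax P* = £50, Q* = 99; post-tax Q = 76.5; deadweight loss = £303.75.
Market B: pre-tax P* = £41, Q* = 102; post-tax Q = 61.5; deadweight loss = £546.75.
Difference: £303.75 vs £546.75 → market B is larger by £243.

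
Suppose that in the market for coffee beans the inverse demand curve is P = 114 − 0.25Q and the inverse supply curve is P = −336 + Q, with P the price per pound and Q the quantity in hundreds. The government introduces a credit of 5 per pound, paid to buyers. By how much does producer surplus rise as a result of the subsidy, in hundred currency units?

Producer surplus rises by 1448 hundred.

Inverting to Q(P) form: Qd = 456 − 4P; Qs = P + 336.
Without the subsidy, 456 − 4P = P + 336 gives 5P = 120, so P* = 24 and Q* = 360.
With a per-unit subsidy paid to buyers, each effectively pays P − 5, so demand becomes Qd = 456 − 4(P − 5).
Solving gives Q = 364 with buyers paying 23 and producers receiving 28 (the 5 wedge).
ΔPS is the trapezoid between Q = 364 and Q = 360 of height 4: ½ · (360 + 364) · 4 = 1448.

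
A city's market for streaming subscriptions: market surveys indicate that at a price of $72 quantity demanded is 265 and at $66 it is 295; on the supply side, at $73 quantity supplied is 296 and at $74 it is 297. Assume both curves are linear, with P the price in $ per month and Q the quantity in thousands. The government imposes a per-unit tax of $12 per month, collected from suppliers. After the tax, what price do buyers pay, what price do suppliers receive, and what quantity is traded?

Buyers pay $69; suppliers receive $57; quantity = 280.

Demand slope: (295 − 265)/(66 − 72) = -5, so Qd = 625 − 5P.
Supply slope: (297 − 296)/(74 − 73) = 1, so Qs = P + 223.
Before the tax: set 625 − 5P = P + 223 → P* = $67, Q* = 290.
With the tax collected from suppliers, supply shifts: Qs = (P − 12) + 223.
Solving gives Q = 280 with buyers paying $69 and suppliers receiving $57 (the $12 wedge).
The less price-elastic side of the market bears the larger share of a per-unit tax.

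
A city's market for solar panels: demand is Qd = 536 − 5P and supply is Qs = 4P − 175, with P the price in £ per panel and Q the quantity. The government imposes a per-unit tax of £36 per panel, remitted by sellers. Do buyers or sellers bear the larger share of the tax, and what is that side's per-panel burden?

Sellers bear the larger share: £20 per panel.

Before the tax: set 536 − 5P = 4P − 175 → P* = £79, Q* = 141.
With the tax collected from sellers, supply shifts: Qs = 4(P − 36) − 175.
Solving gives Q = 61 with buyers paying £95 and sellers receiving £59 (the £36 wedge).
Per-panel burden: buyers £16, sellers £20.
Sellers take the larger share because supply is less price-elastic here (demand slope 5 vs supply slope 4).
The less price-elastic side of the market bears the larger share of a per-unit tax.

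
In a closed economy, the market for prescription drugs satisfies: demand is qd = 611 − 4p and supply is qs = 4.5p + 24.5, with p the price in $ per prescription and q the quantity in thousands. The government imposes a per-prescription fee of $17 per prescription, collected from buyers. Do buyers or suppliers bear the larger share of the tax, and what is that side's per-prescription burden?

Buyers bear the larger share: $9 per prescription.

Before the tax: set 611 − 4p = 4.5p + 24.5 → p* = $69, q* = 335.
With the tax collected from buyers, demand (in seller-price terms) shifts: qd = 611 − 4(p + 17).
Solving gives q = 299 with buyers paying $78 and suppliers receiving $61 (the $17 wedge).
Per-prescription burden: buyers $9, suppliers $8.
Buyers take the larger share because demand is less price-elastic here (demand slope 4 vs supply slope 4.5).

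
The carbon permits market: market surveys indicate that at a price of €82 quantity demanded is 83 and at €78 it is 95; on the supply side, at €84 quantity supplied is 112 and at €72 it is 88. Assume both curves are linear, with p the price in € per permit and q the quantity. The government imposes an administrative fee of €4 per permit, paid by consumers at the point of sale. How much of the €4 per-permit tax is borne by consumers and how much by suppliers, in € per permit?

Consumers bear €1.6 per permit; suppliers bear €2.4 per permit.

Demand slope: (95 − 83)/(78 − 82) = -3, so qd = 329 − 3p.
Supply slope: (88 − 112)/(72 − 84) = 2, so qs = 2p − 56.
Before the tax: set 329 − 3p = 2p − 56 → p* = €77, q* = 98.
With the tax collected from consumers, demand (in seller-price terms) shifts: qd = 329 − 3(p + 4).
New equilibrium: consumers pay €78.6, suppliers receive €74.6, q = 93.2. (Wedge: pb − ps = 4.)
Burden on consumers: €1.6; on suppliers: €2.4. (They sum to €4.)
The less price-elastic side of the market bears the larger share of a per-unit tax.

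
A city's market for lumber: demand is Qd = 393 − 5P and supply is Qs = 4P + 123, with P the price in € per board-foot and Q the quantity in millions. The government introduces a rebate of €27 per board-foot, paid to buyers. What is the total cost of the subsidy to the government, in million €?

Government outlay = €8181 million.

Without the subsidy, 393 − 5P = 4P + 123 gives 9P = 270, so P* = €30 and Q* = 243.
With a per-unit subsidy paid to buyers, each effectively pays P − 27, so demand becomes Qd = 393 − 5(P − 27).
Solving gives Q = 303 with buyers paying €18 and sellers receiving €45 (the €27 wedge).
Outlay = t · Q = 27 · 303 = €8181.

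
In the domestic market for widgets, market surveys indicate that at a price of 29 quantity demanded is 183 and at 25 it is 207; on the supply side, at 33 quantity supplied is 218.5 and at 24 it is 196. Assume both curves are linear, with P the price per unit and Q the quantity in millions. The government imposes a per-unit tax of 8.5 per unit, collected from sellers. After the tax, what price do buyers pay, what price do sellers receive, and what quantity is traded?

Demand slope: (207 − 183)/(25 − 29) = -6, so Qd = 357 − 6P.
Supply slope: (196 − 218.5)/(24 − 33) = 2.5, so Qs = 2.5P + 136.
Without the tax, 357 − 6P = 2.5P + 136 gives 8.5P = 221, so P* = 26 and Q* = 201.
With the tax collected from sellers, supply shifts: Qs = 2.5(P − 8.5) + 136.
Solving gives Q = 186 with buyers paying 28.5 and sellers receiving 20 (the 8.5 wedge).
The less price-elastic side of the market bears the larger share of a per-unit tax.

Buyers pay 28.5; sellers receive 20; quantity = 186.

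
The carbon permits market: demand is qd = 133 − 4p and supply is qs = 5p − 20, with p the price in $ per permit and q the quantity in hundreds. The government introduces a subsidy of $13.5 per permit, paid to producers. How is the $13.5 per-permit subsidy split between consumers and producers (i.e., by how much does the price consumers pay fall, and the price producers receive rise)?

Before the subsidy: set 133 − 4p = 5p − 20 → p* = $17, q* = 65.
With a per-unit subsidy paid to producers, each receives p + 13.5 per unit sold, so supply becomes qs = 5(p + 13.5) − 20.
Solving gives q = 95 with consumers paying $9.5 and producers receiving $23 (the $13.5 wedge).
Gain to consumers: $7.5; to producers: $6. (They sum to $13.5.)

Consumers gain $7.5 per permit; producers gain $6 per permit.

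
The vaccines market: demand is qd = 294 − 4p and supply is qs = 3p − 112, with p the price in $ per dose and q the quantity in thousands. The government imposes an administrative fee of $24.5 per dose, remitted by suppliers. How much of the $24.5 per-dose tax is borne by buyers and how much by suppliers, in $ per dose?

Buyers bear $10.5 per dose; suppliers bear $14 per dose.

Without the tax, 294 − 4p = 3p − 112 gives 7p = 406, so p* = $58 and q* = 62.
With the tax collected from suppliers, supply shifts: qs = 3(p − 24.5) − 112.
Solving gives q = 20 with buyers paying $68.5 and suppliers receiving $44 (the $24.5 wedge).
Burden on buyers: $10.5; on suppliers: $14. (They sum to $24.5.)
The less price-elastic side of the market bears the larger share of a per-unit tax.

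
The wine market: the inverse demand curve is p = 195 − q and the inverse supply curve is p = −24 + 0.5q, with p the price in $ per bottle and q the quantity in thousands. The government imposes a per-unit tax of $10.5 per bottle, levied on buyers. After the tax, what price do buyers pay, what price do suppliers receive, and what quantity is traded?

Buyers pay $56; suppliers receive $45.5; quantity = 139.

Rewrite in direct form: qd = 195 − p and qs = 2p + 48.
Without the tax, 195 − p = 2p + 48 gives 3p = 147, so p* = $49 and q* = 146.
With the tax collected from buyers, demand (in seller-price terms) shifts: qd = 195 − (p + 10.5).
Solving gives q = 139 with buyers paying $56 and suppliers receiving $45.5 (the $10.5 wedge).
The less price-elastic side of the market bears the larger share of a per-unit tax.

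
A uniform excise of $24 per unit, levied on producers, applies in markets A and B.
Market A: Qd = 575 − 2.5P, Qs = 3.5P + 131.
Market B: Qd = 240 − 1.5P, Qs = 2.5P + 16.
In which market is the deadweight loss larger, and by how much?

Market A: pre-tax P* = $74, Q* = 390; post-tax Q = 355; deadweight loss = $420.
Market B: pre-tax P* = $56, Q* = 156; post-tax Q = 133.5; deadweight loss = $270.
Difference: $420 vs $270 → market A is larger by $150.

Market A, by $150.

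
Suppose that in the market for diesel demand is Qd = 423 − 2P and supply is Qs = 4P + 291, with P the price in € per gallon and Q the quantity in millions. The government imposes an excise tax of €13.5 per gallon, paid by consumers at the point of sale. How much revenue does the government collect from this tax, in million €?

Before the tax: set 423 − 2P = 4P + 291 → P* = €22, Q* = 379.
With the tax collected from consumers, demand (in seller-price terms) shifts: Qd = 423 − 2(P + 13.5).
Solving gives Q = 361 with consumers paying €31 and suppliers receiving €17.5 (the €13.5 wedge).
Revenue = t · Q = 13.5 · 361 = €4873.5.

Tax revenue = €4873.5 million.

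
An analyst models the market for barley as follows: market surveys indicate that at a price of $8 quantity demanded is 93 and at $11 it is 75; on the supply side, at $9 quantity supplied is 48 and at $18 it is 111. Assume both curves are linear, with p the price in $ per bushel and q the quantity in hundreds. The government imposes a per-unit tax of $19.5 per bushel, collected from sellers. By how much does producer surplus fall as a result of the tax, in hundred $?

Producer surplus falls by $337.5 hundred.

Demand slope: (75 − 93)/(11 − 8) = -6, so qd = 141 − 6p.
Supply slope: (111 − 48)/(18 − 9) = 7, so qs = 7p − 15.
Without the tax, 141 − 6p = 7p − 15 gives 13p = 156, so p* = $12 and q* = 69.
With the tax collected from sellers, supply shifts: qs = 7(p − 19.5) − 15.
New equilibrium: buyers pay $22.5, sellers receive $3, q = 6. (Wedge: pb − ps = 19.5.)
ΔPS is the trapezoid between Q = 6 and Q = 69 of height $9: ½ · (69 + 6) · 9 = $337.5.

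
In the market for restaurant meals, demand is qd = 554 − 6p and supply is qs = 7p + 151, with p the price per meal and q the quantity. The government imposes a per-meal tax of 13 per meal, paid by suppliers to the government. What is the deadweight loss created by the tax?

Deadweight loss = 273.

Before the tax: set 554 − 6p = 7p + 151 → p* = 31, q* = 368.
With the tax collected from suppliers, supply shifts: qs = 7(p − 13) + 151.
New equilibrium: consumers pay 38, suppliers receive 25, q = 326. (Wedge: pb − ps = 13.)
Quantity falls by |ΔQ| = |368 − 326| = 42.
DWL = ½ · t · |ΔQ| = ½ · 13 · 42 = 273.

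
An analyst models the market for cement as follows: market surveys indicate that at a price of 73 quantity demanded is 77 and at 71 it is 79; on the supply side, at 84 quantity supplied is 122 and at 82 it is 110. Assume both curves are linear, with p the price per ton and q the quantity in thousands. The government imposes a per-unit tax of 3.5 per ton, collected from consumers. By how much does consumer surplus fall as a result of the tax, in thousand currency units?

Consumer surplus falls by 217.5 thousand.

Demand slope: (79 − 77)/(71 − 73) = -1, so qd = 150 − p.
Supply slope: (110 − 122)/(82 − 84) = 6, so qs = 6p − 382.
Before the tax: set 150 − p = 6p − 382 → p* = 76, q* = 74.
With the tax collected from consumers, demand (in seller-price terms) shifts: qd = 150 − (p + 3.5).
New equilibrium: consumers pay 79, suppliers receive 75.5, q = 71. (Wedge: pb − ps = 3.5.)
ΔCS is the trapezoid between Q = 71 and Q = 74 of height 3: ½ · (74 + 71) · 3 = 217.5.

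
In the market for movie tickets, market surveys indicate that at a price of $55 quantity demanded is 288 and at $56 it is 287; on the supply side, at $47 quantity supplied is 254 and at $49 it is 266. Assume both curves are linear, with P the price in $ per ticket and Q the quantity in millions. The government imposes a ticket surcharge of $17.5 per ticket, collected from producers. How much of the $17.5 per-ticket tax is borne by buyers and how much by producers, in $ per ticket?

Buyers bear $15 per ticket; producers bear $2.5 per ticket.

Demand slope: (287 − 288)/(56 − 55) = -1, so Qd = 343 − P.
Supply slope: (266 − 254)/(49 − 47) = 6, so Qs = 6P − 28.
Without the tax, 343 − P = 6P − 28 gives 7P = 371, so P* = $53 and Q* = 290.
With the tax collected from producers, supply shifts: Qs = 6(P − 17.5) − 28.
New equilibrium: buyers pay $68, producers receive $50.5, Q = 275. (Wedge: Pb − Ps = 17.5.)
Burden on buyers: $15; on producers: $2.5. (They sum to $17.5.)
The less price-elastic side of the market bears the larger share of a per-unit tax.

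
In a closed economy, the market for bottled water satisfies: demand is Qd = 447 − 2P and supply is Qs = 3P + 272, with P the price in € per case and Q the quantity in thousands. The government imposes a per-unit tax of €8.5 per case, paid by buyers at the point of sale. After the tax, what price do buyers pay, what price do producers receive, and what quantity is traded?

Before the tax: set 447 − 2P = 3P + 272 → P* = €35, Q* = 377.
With the tax collected from buyers, demand (in seller-price terms) shifts: Qd = 447 − 2(P + 8.5).
New equilibrium: buyers pay €40.1, producers receive €31.6, Q = 366.8. (Wedge: Pb − Ps = 8.5.)
The less price-elastic side of the market bears the larger share of a per-unit tax.

Buyers pay €40.1; producers receive €31.6; quantity = 366.8.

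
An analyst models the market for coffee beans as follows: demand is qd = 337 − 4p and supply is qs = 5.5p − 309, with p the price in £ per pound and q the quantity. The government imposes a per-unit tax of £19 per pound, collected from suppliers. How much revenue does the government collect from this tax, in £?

Before the tax: set 337 − 4p = 5.5p − 309 → p* = £68, q* = 65.
With the tax collected from suppliers, supply shifts: qs = 5.5(p − 19) − 309.
Solving gives q = 21 with buyers paying £79 and suppliers receiving £60 (the £19 wedge).
Revenue = t · Q = 19 · 21 = £399.

Tax revenue = £399.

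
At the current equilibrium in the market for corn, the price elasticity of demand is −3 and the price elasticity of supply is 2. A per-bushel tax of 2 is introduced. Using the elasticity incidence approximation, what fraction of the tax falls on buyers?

Incidence ratio: buyers' share ≈ εs / (εs + |εd|) = 2 / (2 + 3) = 0.4.
Supply is the less elastic side, so buyers bear the smaller share.

Buyers' share ≈ 0.4.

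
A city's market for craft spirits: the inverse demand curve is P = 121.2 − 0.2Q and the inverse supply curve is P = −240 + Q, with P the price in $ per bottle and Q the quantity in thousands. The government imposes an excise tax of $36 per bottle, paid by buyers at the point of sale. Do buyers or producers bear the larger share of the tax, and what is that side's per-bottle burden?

Inverting to Q(P) form: Qd = 606 − 5P; Qs = P + 240.
Without the tax, 606 − 5P = P + 240 gives 6P = 366, so P* = $61 and Q* = 301.
With the tax collected from buyers, demand (in seller-price terms) shifts: Qd = 606 − 5(P + 36).
Solving gives Q = 271 with buyers paying $67 and producers receiving $31 (the $36 wedge).
Per-bottle burden: buyers $6, producers $30.
Producers take the larger share because supply is less price-elastic here (demand slope 5 vs supply slope 1).
The less price-elastic side of the market bears the larger share of a per-unit tax.

Producers bear the larger share: $30 per bottle.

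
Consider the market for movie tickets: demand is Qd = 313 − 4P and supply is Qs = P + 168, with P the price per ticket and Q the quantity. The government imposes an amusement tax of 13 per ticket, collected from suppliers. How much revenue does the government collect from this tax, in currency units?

Tax revenue = 2425.8.

Before the tax: set 313 − 4P = P + 168 → P* = 29, Q* = 197.
With the tax collected from suppliers, supply shifts: Qs = (P − 13) + 168.
New equilibrium: buyers pay 31.6, suppliers receive 18.6, Q = 186.6. (Wedge: Pb − Ps = 13.)
Revenue = t · Q = 13 · 186.6 = 2425.8.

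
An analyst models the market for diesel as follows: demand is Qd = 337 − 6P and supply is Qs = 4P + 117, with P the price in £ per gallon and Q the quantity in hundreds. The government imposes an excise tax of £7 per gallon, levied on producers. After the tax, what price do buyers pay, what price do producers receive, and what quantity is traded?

Buyers pay £24.8; producers receive £17.8; quantity = 188.2.

Without the tax, 337 − 6P = 4P + 117 gives 10P = 220, so P* = £22 and Q* = 205.
With the tax collected from producers, supply shifts: Qs = 4(P − 7) + 117.
New equilibrium: buyers pay £24.8, producers receive £17.8, Q = 188.2. (Wedge: Pb − Ps = 7.)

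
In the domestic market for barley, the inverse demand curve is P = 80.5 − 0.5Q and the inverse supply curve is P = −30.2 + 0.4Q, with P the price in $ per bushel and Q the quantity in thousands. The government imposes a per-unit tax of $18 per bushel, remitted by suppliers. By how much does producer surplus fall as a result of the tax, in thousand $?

Inverting to Q(P) form: Qd = 161 − 2P; Qs = 2.5P + 75.5.
Without the tax, 161 − 2P = 2.5P + 75.5 gives 4.5P = 85.5, so P* = $19 and Q* = 123.
With the tax collected from suppliers, supply shifts: Qs = 2.5(P − 18) + 75.5.
Solving gives Q = 103 with buyers paying $29 and suppliers receiving $11 (the $18 wedge).
ΔPS is the trapezoid between Q = 103 and Q = 123 of height $8: ½ · (123 + 103) · 8 = $904.

Producer surplus falls by $904 thousand.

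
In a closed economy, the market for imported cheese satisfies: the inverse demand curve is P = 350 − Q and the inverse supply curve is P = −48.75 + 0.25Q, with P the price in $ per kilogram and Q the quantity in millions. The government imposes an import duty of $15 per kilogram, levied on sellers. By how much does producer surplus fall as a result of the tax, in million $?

Producer surplus falls by $939 million.

Rewrite in direct form: Qd = 350 − P and Qs = 4P + 195.
Before the tax: set 350 − P = 4P + 195 → P* = $31, Q* = 319.
With the tax collected from sellers, supply shifts: Qs = 4(P − 15) + 195.
New equilibrium: buyers pay $43, sellers receive $28, Q = 307. (Wedge: Pb − Ps = 15.)
ΔPS is the trapezoid between Q = 307 and Q = 319 of height $3: ½ · (319 + 307) · 3 = $939.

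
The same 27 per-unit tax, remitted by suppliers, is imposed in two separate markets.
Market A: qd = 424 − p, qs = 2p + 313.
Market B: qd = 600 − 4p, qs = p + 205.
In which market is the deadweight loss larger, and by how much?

Market B, by 48.6.

Market A: pre-tax p* = 37, q* = 387; post-tax q = 369; deadweight loss = 243.
Market B: pre-tax p* = 79, q* = 284; post-tax q = 262.4; deadweight loss = 291.6.
Difference: 243 vs 291.6 → market B is larger by 48.6.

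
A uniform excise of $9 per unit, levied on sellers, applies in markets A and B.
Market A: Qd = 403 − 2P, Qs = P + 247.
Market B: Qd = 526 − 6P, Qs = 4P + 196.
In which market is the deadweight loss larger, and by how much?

Market B, by $70.2.

Market A: pre-tax P* = $52, Q* = 299; post-tax Q = 293; deadweight loss = $27.
Market B: pre-tax P* = $33, Q* = 328; post-tax Q = 306.4; deadweight loss = $97.2.
Difference: $27 vs $97.2 → market B is larger by $70.2.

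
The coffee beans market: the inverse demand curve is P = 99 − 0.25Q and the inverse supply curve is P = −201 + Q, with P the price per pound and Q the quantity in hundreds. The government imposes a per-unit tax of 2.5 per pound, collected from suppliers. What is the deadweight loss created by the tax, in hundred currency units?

Deadweight loss = 2.5 hundred.

Rewrite in direct form: Qd = 396 − 4P and Qs = P + 201.
Before the tax: set 396 − 4P = P + 201 → P* = 39, Q* = 240.
With the tax collected from suppliers, supply shifts: Qs = (P − 2.5) + 201.
Solving gives Q = 238 with buyers paying 39.5 and suppliers receiving 37 (the 2.5 wedge).
Quantity falls by |ΔQ| = |240 − 238| = 2.
DWL = ½ · t · |ΔQ| = ½ · 2.5 · 2 = 2.5.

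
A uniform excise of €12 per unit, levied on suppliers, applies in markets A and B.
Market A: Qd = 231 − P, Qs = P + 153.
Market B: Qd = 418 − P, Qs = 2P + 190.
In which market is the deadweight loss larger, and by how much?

Market A: pre-tax P* = €39, Q* = 192; post-tax Q = 186; deadweight loss = €36.
Market B: pre-tax P* = €76, Q* = 342; post-tax Q = 334; deadweight loss = €48.
Difference: €36 vs €48 → market B is larger by €12.

Market B, by €12.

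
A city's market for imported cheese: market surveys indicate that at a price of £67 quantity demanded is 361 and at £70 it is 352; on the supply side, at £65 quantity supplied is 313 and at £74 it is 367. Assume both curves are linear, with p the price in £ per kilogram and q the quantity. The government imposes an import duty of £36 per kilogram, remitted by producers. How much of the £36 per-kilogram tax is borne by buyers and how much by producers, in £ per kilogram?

Buyers bear £24 per kilogram; producers bear £12 per kilogram.

Demand slope: (352 − 361)/(70 − 67) = -3, so qd = 562 − 3p.
Supply slope: (367 − 313)/(74 − 65) = 6, so qs = 6p − 77.
Without the tax, 562 − 3p = 6p − 77 gives 9p = 639, so p* = £71 and q* = 349.
With the tax collected from producers, supply shifts: qs = 6(p − 36) − 77.
Solving gives q = 277 with buyers paying £95 and producers receiving £59 (the £36 wedge).
Burden on buyers: £24; on producers: £12. (They sum to £36.)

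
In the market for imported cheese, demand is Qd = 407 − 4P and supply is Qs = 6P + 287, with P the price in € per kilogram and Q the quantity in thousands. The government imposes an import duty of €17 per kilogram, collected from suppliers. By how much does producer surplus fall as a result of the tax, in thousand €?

Without the tax, 407 − 4P = 6P + 287 gives 10P = 120, so P* = €12 and Q* = 359.
With the tax collected from suppliers, supply shifts: Qs = 6(P − 17) + 287.
New equilibrium: consumers pay €22.2, suppliers receive €5.2, Q = 318.2. (Wedge: Pb − Ps = 17.)
ΔPS is the trapezoid between Q = 318.2 and Q = 359 of height €6.8: ½ · (359 + 318.2) · 6.8 = €2302.48.

Producer surplus falls by €2302.48 thousand.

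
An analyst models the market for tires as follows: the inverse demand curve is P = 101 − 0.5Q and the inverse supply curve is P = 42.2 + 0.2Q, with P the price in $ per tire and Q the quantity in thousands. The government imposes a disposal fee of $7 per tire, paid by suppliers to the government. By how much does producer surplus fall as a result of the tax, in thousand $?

Producer surplus falls by $158 thousand.

Rewrite in direct form: Qd = 202 − 2P and Qs = 5P − 211.
Without the tax, 202 − 2P = 5P − 211 gives 7P = 413, so P* = $59 and Q* = 84.
With the tax collected from suppliers, supply shifts: Qs = 5(P − 7) − 211.
New equilibrium: consumers pay $64, suppliers receive $57, Q = 74. (Wedge: Pb − Ps = 7.)
ΔPS is the trapezoid between Q = 74 and Q = 84 of height $2: ½ · (84 + 74) · 2 = $158.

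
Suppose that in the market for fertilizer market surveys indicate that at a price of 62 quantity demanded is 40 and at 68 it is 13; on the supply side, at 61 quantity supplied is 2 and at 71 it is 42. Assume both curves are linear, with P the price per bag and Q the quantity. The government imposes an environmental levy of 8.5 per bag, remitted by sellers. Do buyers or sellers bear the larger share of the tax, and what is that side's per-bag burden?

Sellers bear the larger share: 4.5 per bag.

Demand slope: (13 − 40)/(68 − 62) = -4.5, so Qd = 319 − 4.5P.
Supply slope: (42 − 2)/(71 − 61) = 4, so Qs = 4P − 242.
Before the tax: set 319 − 4.5P = 4P − 242 → P* = 66, Q* = 22.
With the tax collected from sellers, supply shifts: Qs = 4(P − 8.5) − 242.
New equilibrium: buyers pay 70, sellers receive 61.5, Q = 4. (Wedge: Pb − Ps = 8.5.)
Per-bag burden: buyers 4, sellers 4.5.
Sellers take the larger share because supply is less price-elastic here (demand slope 4.5 vs supply slope 4).
The less price-elastic side of the market bears the larger share of a per-unit tax.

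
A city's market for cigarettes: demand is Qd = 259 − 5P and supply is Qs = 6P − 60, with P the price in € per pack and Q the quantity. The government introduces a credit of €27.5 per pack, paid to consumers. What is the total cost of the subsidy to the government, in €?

Government outlay = €5197.5.

Before the subsidy: set 259 − 5P = 6P − 60 → P* = €29, Q* = 114.
With a per-unit subsidy paid to consumers, each effectively pays P − 27.5, so demand becomes Qd = 259 − 5(P − 27.5).
New equilibrium: consumers pay €14, producers receive €41.5, Q = 189. (Wedge: Pb − Ps = −27.5.)
Outlay = t · Q = 27.5 · 189 = €5197.5.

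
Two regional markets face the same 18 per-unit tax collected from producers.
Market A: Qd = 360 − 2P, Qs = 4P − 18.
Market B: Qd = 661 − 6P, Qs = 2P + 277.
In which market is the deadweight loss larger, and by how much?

Market B, by 27.

Market A: pre-tax P* = 63, Q* = 234; post-tax Q = 210; deadweight loss = 216.
Market B: pre-tax P* = 48, Q* = 373; post-tax Q = 346; deadweight loss = 243.
Difference: 216 vs 243 → market B is larger by 27.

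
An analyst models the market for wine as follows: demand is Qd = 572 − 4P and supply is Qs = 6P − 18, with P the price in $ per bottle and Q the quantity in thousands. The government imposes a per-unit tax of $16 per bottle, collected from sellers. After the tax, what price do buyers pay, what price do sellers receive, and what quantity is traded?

Buyers pay $68.6; sellers receive $52.6; quantity = 297.6.

Without the tax, 572 − 4P = 6P − 18 gives 10P = 590, so P* = $59 and Q* = 336.
With the tax collected from sellers, supply shifts: Qs = 6(P − 16) − 18.
New equilibrium: buyers pay $68.6, sellers receive $52.6, Q = 297.6. (Wedge: Pb − Ps = 16.)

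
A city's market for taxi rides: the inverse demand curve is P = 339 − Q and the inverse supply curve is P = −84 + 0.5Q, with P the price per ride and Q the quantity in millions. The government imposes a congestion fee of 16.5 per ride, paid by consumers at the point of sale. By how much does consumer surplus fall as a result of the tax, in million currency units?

Inverting to Q(P) form: Qd = 339 − P; Qs = 2P + 168.
Without the tax, 339 − P = 2P + 168 gives 3P = 171, so P* = 57 and Q* = 282.
With the tax collected from consumers, demand (in seller-price terms) shifts: Qd = 339 − (P + 16.5).
New equilibrium: consumers pay 68, producers receive 51.5, Q = 271. (Wedge: Pb − Ps = 16.5.)
ΔCS is the trapezoid between Q = 271 and Q = 282 of height 11: ½ · (282 + 271) · 11 = 3041.5.

Consumer surplus falls by 3041.5 million.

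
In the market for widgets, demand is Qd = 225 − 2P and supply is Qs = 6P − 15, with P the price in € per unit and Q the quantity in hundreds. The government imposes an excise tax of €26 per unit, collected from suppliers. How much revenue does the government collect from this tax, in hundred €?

Tax revenue = €3276 hundred.

Without the tax, 225 − 2P = 6P − 15 gives 8P = 240, so P* = €30 and Q* = 165.
With the tax collected from suppliers, supply shifts: Qs = 6(P − 26) − 15.
Solving gives Q = 126 with consumers paying €49.5 and suppliers receiving €23.5 (the €26 wedge).
Revenue = t · Q = 26 · 126 = €3276.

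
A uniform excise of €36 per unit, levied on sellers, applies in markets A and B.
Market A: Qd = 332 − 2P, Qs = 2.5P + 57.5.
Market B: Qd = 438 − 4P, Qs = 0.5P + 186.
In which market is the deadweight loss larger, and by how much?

Market A: pre-tax P* = €61, Q* = 210; post-tax Q = 170; deadweight loss = €720.
Market B: pre-tax P* = €56, Q* = 214; post-tax Q = 198; deadweight loss = €288.
Difference: €720 vs €288 → market A is larger by €432.

Market A, by €432.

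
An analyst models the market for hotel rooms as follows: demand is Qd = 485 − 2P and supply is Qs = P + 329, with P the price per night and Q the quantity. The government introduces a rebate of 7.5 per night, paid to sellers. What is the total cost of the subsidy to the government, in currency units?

Government outlay = 2895.

Before the subsidy: set 485 − 2P = P + 329 → P* = 52, Q* = 381.
With a per-unit subsidy paid to sellers, each receives P + 7.5 per unit sold, so supply becomes Qs = (P + 7.5) + 329.
Solving gives Q = 386 with consumers paying 49.5 and sellers receiving 57 (the 7.5 wedge).
Outlay = t · Q = 7.5 · 386 = 2895.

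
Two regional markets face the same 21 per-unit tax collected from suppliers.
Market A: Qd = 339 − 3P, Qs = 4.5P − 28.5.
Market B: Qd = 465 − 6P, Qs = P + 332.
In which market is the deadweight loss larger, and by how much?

Market A, by 207.9.

Market A: pre-tax P* = 49, Q* = 192; post-tax Q = 154.2; deadweight loss = 396.9.
Market B: pre-tax P* = 19, Q* = 351; post-tax Q = 333; deadweight loss = 189.
Difference: 396.9 vs 189 → market A is larger by 207.9.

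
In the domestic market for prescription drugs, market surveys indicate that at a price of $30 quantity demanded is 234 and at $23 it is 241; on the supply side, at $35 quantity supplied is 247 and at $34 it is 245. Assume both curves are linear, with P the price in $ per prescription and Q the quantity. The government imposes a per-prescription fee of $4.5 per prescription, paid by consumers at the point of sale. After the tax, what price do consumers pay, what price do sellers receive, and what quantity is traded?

Consumers pay $32; sellers receive $27.5; quantity = 232.

Demand slope: (241 − 234)/(23 − 30) = -1, so Qd = 264 − P.
Supply slope: (245 − 247)/(34 − 35) = 2, so Qs = 2P + 177.
Without the tax, 264 − P = 2P + 177 gives 3P = 87, so P* = $29 and Q* = 235.
With the tax collected from consumers, demand (in seller-price terms) shifts: Qd = 264 − (P + 4.5).
New equilibrium: consumers pay $32, sellers receive $27.5, Q = 232. (Wedge: Pb − Ps = 4.5.)
The less price-elastic side of the market bears the larger share of a per-unit tax.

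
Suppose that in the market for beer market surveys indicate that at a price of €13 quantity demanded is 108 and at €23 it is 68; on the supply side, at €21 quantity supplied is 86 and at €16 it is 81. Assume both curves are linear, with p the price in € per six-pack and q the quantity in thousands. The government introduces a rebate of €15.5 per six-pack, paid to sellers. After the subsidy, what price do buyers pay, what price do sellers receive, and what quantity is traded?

Demand slope: (68 − 108)/(23 − 13) = -4, so qd = 160 − 4p.
Supply slope: (81 − 86)/(16 − 21) = 1, so qs = p + 65.
Without the subsidy, 160 − 4p = p + 65 gives 5p = 95, so p* = €19 and q* = 84.
With a per-unit subsidy paid to sellers, each receives p + 15.5 per unit sold, so supply becomes qs = (p + 15.5) + 65.
Solving gives q = 96.4 with buyers paying €15.9 and sellers receiving €31.4 (the €15.5 wedge).

Buyers pay €15.9; sellers receive €31.4; quantity = 96.4.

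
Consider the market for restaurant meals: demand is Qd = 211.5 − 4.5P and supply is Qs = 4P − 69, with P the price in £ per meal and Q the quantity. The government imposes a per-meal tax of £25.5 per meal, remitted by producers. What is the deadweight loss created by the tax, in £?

Deadweight loss = £688.5.

Before the tax: set 211.5 − 4.5P = 4P − 69 → P* = £33, Q* = 63.
With the tax collected from producers, supply shifts: Qs = 4(P − 25.5) − 69.
New equilibrium: consumers pay £45, producers receive £19.5, Q = 9. (Wedge: Pb − Ps = 25.5.)
Quantity falls by |ΔQ| = |63 − 9| = 54.
DWL = ½ · t · |ΔQ| = ½ · 25.5 · 54 = £688.5.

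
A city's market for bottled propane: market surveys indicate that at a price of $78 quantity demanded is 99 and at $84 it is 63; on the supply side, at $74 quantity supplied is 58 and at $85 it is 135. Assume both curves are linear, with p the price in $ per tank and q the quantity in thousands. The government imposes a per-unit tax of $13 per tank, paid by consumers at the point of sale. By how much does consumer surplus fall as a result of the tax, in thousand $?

Demand slope: (63 − 99)/(84 − 78) = -6, so qd = 567 − 6p.
Supply slope: (135 − 58)/(85 − 74) = 7, so qs = 7p − 460.
Before the tax: set 567 − 6p = 7p − 460 → p* = $79, q* = 93.
With the tax collected from consumers, demand (in seller-price terms) shifts: qd = 567 − 6(p + 13).
Solving gives q = 51 with consumers paying $86 and suppliers receiving $73 (the $13 wedge).
ΔCS is the trapezoid between Q = 51 and Q = 93 of height $7: ½ · (93 + 51) · 7 = $504.

Consumer surplus falls by $504 thousand.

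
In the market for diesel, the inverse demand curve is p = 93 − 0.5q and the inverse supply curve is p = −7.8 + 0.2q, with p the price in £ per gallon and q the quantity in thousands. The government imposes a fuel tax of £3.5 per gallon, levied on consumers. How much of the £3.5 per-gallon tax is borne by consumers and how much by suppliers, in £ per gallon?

Rewrite in direct form: qd = 186 − 2p and qs = 5p + 39.
Before the tax: set 186 − 2p = 5p + 39 → p* = £21, q* = 144.
With the tax collected from consumers, demand (in seller-price terms) shifts: qd = 186 − 2(p + 3.5).
Solving gives q = 139 with consumers paying £23.5 and suppliers receiving £20 (the £3.5 wedge).
Burden on consumers: £2.5; on suppliers: £1. (They sum to £3.5.)

Consumers bear £2.5 per gallon; suppliers bear £1 per gallon.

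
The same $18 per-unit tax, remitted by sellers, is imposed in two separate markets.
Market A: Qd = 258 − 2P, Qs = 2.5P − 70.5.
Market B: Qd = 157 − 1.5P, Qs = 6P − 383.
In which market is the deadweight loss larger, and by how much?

Market A: pre-tax P* = $73, Q* = 112; post-tax Q = 92; deadweight loss = $180.
Market B: pre-tax P* = $72, Q* = 49; post-tax Q = 27.4; deadweight loss = $194.4.
Difference: $180 vs $194.4 → market B is larger by $14.4.

Market B, by $14.4.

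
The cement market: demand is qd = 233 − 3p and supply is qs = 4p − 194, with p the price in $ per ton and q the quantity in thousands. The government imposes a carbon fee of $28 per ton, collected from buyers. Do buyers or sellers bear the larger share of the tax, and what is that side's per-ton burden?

Buyers bear the larger share: $16 per ton.

Without the tax, 233 − 3p = 4p − 194 gives 7p = 427, so p* = $61 and q* = 50.
With the tax collected from buyers, demand (in seller-price terms) shifts: qd = 233 − 3(p + 28).
New equilibrium: buyers pay $77, sellers receive $49, q = 2. (Wedge: pb − ps = 28.)
Per-ton burden: buyers $16, sellers $12.
Buyers take the larger share because demand is less price-elastic here (demand slope 3 vs supply slope 4).
The less price-elastic side of the market bears the larger share of a per-unit tax.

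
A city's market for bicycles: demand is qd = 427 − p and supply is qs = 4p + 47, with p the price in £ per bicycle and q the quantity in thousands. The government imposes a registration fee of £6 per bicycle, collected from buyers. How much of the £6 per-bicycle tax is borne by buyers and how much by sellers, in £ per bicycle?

Before the tax: set 427 − p = 4p + 47 → p* = £76, q* = 351.
With the tax collected from buyers, demand (in seller-price terms) shifts: qd = 427 − (p + 6).
New equilibrium: buyers pay £80.8, sellers receive £74.8, q = 346.2. (Wedge: pb − ps = 6.)
Burden on buyers: £4.8; on sellers: £1.2. (They sum to £6.)

Buyers bear £4.8 per bicycle; sellers bear £1.2 per bicycle.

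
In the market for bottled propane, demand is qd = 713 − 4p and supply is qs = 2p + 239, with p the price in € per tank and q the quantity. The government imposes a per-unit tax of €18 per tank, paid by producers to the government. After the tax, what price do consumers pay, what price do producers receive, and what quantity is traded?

Consumers pay €85; producers receive €67; quantity = 373.

Without the tax, 713 − 4p = 2p + 239 gives 6p = 474, so p* = €79 and q* = 397.
With the tax collected from producers, supply shifts: qs = 2(p − 18) + 239.
Solving gives q = 373 with consumers paying €85 and producers receiving €67 (the €18 wedge).
The less price-elastic side of the market bears the larger share of a per-unit tax.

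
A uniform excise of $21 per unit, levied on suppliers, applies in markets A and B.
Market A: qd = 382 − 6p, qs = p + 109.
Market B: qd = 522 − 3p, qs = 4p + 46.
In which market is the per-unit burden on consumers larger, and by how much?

Market B, by $9.

Market A: pre-tax p* = $39, q* = 148; post-tax q = 130; per-unit burden on consumers = $3.
Market B: pre-tax p* = $68, q* = 318; post-tax q = 282; per-unit burden on consumers = $12.
Difference: $3 vs $12 → market B is larger by $9.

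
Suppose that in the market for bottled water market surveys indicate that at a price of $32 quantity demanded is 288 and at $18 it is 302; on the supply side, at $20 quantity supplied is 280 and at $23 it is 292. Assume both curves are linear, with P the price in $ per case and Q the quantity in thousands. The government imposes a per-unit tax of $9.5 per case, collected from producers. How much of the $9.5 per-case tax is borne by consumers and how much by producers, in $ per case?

Demand slope: (302 − 288)/(18 − 32) = -1, so Qd = 320 − P.
Supply slope: (292 − 280)/(23 − 20) = 4, so Qs = 4P + 200.
Before the tax: set 320 − P = 4P + 200 → P* = $24, Q* = 296.
With the tax collected from producers, supply shifts: Qs = 4(P − 9.5) + 200.
New equilibrium: consumers pay $31.6, producers receive $22.1, Q = 288.4. (Wedge: Pb − Ps = 9.5.)
Burden on consumers: $7.6; on producers: $1.9. (They sum to $9.5.)

Consumers bear $7.6 per case; producers bear $1.9 per case.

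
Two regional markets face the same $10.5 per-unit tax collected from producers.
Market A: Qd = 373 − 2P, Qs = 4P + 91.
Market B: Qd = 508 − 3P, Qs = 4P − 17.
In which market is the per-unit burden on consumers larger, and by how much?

Market A, by $1.

Market A: pre-tax P* = $47, Q* = 279; post-tax Q = 265; per-unit burden on consumers = $7.
Market B: pre-tax P* = $75, Q* = 283; post-tax Q = 265; per-unit burden on consumers = $6.
Difference: $7 vs $6 → market A is larger by $1.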